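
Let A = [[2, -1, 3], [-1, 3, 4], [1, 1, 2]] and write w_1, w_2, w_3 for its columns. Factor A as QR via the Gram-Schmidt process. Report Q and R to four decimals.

q_1 = w_1/‖w_1‖ = (2, -1, 1)/2.4495 = (0.8165, -0.4082, 0.4082).
r_{12} = q_1·w_2 = -1.6330.
u_2 = w_2 + 1.6330·q_1 = (0.3333, 2.3333, 1.6667).
‖u_2‖ = 2.8868, so q_2 = (0.1155, 0.8083, 0.5774).
r_{13} = q_1·w_3 = 1.6330; r_{23} = q_2·w_3 = 4.7343.
u_3 = w_3 − 1.6330·q_1 − 4.7343·q_2 = (1.1200, 0.8400, -1.4000).
‖u_3‖ = 1.9799, so q_3 = (0.5657, 0.4243, -0.7071).

Q = [[0.8165, 0.1155, 0.5657], [-0.4082, 0.8083, 0.4243], [0.4082, 0.5774, -0.7071]], R = [[2.4495, -1.6330, 1.6330], [0.0000, 2.8868, 4.7343], [0.0000, 0.0000, 1.9799]]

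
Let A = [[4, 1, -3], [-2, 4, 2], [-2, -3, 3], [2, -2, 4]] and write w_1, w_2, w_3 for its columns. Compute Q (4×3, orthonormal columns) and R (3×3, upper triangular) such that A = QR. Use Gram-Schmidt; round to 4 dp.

Q = [[0.7559, 0.2353, -0.0874], [-0.3780, 0.7059, 0.5323], [-0.3780, -0.5752, 0.1255], [0.3780, -0.3399, 0.8326]], R = [[5.2915, -0.3780, -2.6458], [0.0000, 5.4642, -2.3791], [0.0000, 0.0000, 5.0339]]

w_1 = (4, -2, -2, 2); ‖w_1‖ = 5.2915, so e_1 = (0.7559, -0.3780, -0.3780, 0.3780).
e_1·w_2 = 0.7559·1 + (-0.3780)·4 + (-0.3780)·(-3) + 0.3780·(-2) = -0.3780.
u_2 = w_2 + 0.3780·e_1 = (1.2857, 3.8571, -3.1429, -1.8571).
‖u_2‖ = 5.4642, so e_2 = (0.2353, 0.7059, -0.5752, -0.3399).
e_1·w_3 = 0.7559·(-3) + (-0.3780)·2 + (-0.3780)·3 + 0.3780·4 = -2.6458; e_2·w_3 = 0.2353·(-3) + 0.7059·2 + (-0.5752)·3 + (-0.3399)·4 = -2.3791.
u_3 = w_3 + 2.6458·e_1 + 2.3791·e_2 = (-0.4402, 2.6794, 0.6316, 4.1914).
‖u_3‖ = 5.0339, so e_3 = (-0.0874, 0.5323, 0.1255, 0.8326).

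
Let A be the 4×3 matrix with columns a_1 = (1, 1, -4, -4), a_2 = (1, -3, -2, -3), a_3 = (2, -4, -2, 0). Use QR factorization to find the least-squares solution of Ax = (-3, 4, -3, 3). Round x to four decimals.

a_1 = (1, 1, -4, -4); ‖a_1‖ = 5.8310, so e_1 = (0.1715, 0.1715, -0.6860, -0.6860).
e_1·a_2 = 0.1715·1 + 0.1715·(-3) + (-0.6860)·(-2) + (-0.6860)·(-3) = 3.0870.
u_2 = a_2 − 3.0870·e_1 = (0.4706, -3.5294, 0.1176, -0.8824).
‖u_2‖ = 3.6702, so e_2 = (0.1282, -0.9616, 0.0321, -0.2404).
e_1·a_3 = 0.1715·2 + 0.1715·(-4) + (-0.6860)·(-2) + (-0.6860)·0 = 1.0290; e_2·a_3 = 0.1282·2 + (-0.9616)·(-4) + 0.0321·(-2) + (-0.2404)·0 = 4.0389.
u_3 = a_3 − 1.0290·e_1 − 4.0389·e_2 = (1.3057, -0.2926, -1.4236, 1.6769).
‖u_3‖ = 2.5746, so e_3 = (0.5071, -0.1136, -0.5529, 0.6513).
Qᵀb = (0.1715, -5.0486, 1.6367).
Back-substitute: x_3 = 1.6367/2.5746 = 0.6357.
x_2 = (-5.0486 − 4.0389·0.6357)/3.6702 = -2.0751.
x_1 = (0.1715 − 3.0870·(-2.0751) − 1.0290·0.6357)/5.8310 = 1.0158.

x = (1.0158, -2.0751, 0.6357)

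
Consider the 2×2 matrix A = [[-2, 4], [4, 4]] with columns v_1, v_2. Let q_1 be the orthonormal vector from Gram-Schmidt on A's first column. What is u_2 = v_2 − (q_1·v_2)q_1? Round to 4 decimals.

v_1 = (-2, 4); ‖v_1‖ = 4.4721, so q_1 = (-0.4472, 0.8944).
q_1·v_2 = (-0.4472)·4 + 0.8944·4 = 1.7889.
u_2 = v_2 − 1.7889·q_1 = (4.8000, 2.4000).

u_2 = (4.8000, 2.4000)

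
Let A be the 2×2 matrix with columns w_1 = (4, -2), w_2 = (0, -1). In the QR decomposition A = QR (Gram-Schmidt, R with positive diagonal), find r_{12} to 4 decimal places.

w_1 = (4, -2); ‖w_1‖ = 4.4721, so e_1 = (0.8944, -0.4472).
r_{12} = e_1·w_2 = 0.4472.

r_{12} = 0.4472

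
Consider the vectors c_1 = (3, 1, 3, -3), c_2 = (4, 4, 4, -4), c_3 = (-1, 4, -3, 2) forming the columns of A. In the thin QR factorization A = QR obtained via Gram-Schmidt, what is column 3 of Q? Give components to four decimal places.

e_3 = (0.7071, 0.0000, -0.7071, 0.0000)

c_1 = (3, 1, 3, -3); ‖c_1‖ = 5.2915, so e_1 = (0.5669, 0.1890, 0.5669, -0.5669).
e_1·c_2 = 0.5669·4 + 0.1890·4 + 0.5669·4 + (-0.5669)·(-4) = 7.5593.
u_2 = c_2 − 7.5593·e_1 = (-0.2857, 2.5714, -0.2857, 0.2857).
‖u_2‖ = 2.6186, so e_2 = (-0.1091, 0.9820, -0.1091, 0.1091).
e_1·c_3 = 0.5669·(-1) + 0.1890·4 + 0.5669·(-3) + (-0.5669)·2 = -2.6458; e_2·c_3 = (-0.1091)·(-1) + 0.9820·4 + (-0.1091)·(-3) + 0.1091·2 = 4.5826.
u_3 = c_3 + 2.6458·e_1 − 4.5826·e_2 = (1.0000, 0.0000, -1.0000, 0.0000).
‖u_3‖ = 1.4142, so e_3 = (0.7071, 0.0000, -0.7071, 0.0000).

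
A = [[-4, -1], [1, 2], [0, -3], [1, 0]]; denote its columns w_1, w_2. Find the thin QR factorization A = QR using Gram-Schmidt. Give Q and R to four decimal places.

Q = [[-0.9428, 0.0962], [0.2357, 0.4811], [0.0000, -0.8660], [0.2357, -0.0962]], R = [[4.2426, 1.4142], [0.0000, 3.4641]]

q_1 = w_1/‖w_1‖ = (-4, 1, 0, 1)/4.2426 = (-0.9428, 0.2357, 0.0000, 0.2357).
r_{12} = q_1·w_2 = 1.4142.
u_2 = w_2 − 1.4142·q_1 = (0.3333, 1.6667, -3.0000, -0.3333).
‖u_2‖ = 3.4641, so q_2 = (0.0962, 0.4811, -0.8660, -0.0962).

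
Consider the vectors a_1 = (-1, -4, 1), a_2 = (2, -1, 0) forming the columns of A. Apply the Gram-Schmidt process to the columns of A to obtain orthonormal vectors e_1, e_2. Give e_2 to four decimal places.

e_2 = (0.9658, -0.2542, -0.0508)

a_1 = (-1, -4, 1); ‖a_1‖ = 4.2426, so e_1 = (-0.2357, -0.9428, 0.2357).
e_1·a_2 = (-0.2357)·2 + (-0.9428)·(-1) + 0.2357·0 = 0.4714.
u_2 = a_2 − 0.4714·e_1 = (2.1111, -0.5556, -0.1111).
‖u_2‖ = 2.1858, so e_2 = (0.9658, -0.2542, -0.0508).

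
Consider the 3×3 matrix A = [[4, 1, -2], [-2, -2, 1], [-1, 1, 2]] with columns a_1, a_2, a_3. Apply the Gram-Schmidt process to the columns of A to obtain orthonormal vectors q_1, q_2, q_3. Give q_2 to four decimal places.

q_1 = a_1/‖a_1‖ = (4, -2, -1)/4.5826 = (0.8729, -0.4364, -0.2182).
r_{12} = q_1·a_2 = 1.5275.
u_2 = a_2 − 1.5275·q_1 = (-0.3333, -1.3333, 1.3333).
‖u_2‖ = 1.9149, so q_2 = (-0.1741, -0.6963, 0.6963).

q_2 = (-0.1741, -0.6963, 0.6963)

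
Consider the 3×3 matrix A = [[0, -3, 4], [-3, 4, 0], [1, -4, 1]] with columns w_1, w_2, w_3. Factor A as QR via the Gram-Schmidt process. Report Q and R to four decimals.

q_1 = w_1/‖w_1‖ = (0, -3, 1)/3.1623 = (0.0000, -0.9487, 0.3162).
r_{12} = q_1·w_2 = -5.0596.
u_2 = w_2 + 5.0596·q_1 = (-3.0000, -0.8000, -2.4000).
‖u_2‖ = 3.9243, so q_2 = (-0.7645, -0.2039, -0.6116).
r_{13} = q_1·w_3 = 0.3162; r_{23} = q_2·w_3 = -3.6695.
u_3 = w_3 − 0.3162·q_1 + 3.6695·q_2 = (1.1948, -0.4481, -1.3442).
‖u_3‖ = 1.8534, so q_3 = (0.6447, -0.2417, -0.7252).

Q = [[0.0000, -0.7645, 0.6447], [-0.9487, -0.2039, -0.2417], [0.3162, -0.6116, -0.7252]], R = [[3.1623, -5.0596, 0.3162], [0.0000, 3.9243, -3.6695], [0.0000, 0.0000, 1.8534]]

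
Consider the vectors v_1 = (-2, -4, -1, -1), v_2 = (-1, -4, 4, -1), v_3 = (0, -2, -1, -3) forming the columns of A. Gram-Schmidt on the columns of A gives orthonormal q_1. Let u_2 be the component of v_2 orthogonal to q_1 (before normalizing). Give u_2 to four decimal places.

u_2 = (0.3636, -1.2727, 4.6818, -0.3182)

v_1 = (-2, -4, -1, -1); ‖v_1‖ = 4.6904, so q_1 = (-0.4264, -0.8528, -0.2132, -0.2132).
q_1·v_2 = (-0.4264)·(-1) + (-0.8528)·(-4) + (-0.2132)·4 + (-0.2132)·(-1) = 3.1980.
u_2 = v_2 − 3.1980·q_1 = (0.3636, -1.2727, 4.6818, -0.3182).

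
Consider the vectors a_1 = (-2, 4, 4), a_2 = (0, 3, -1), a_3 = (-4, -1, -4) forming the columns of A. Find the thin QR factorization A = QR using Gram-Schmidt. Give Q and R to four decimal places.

q_1 = a_1/‖a_1‖ = (-2, 4, 4)/6.0000 = (-0.3333, 0.6667, 0.6667).
r_{12} = q_1·a_2 = 1.3333.
u_2 = a_2 − 1.3333·q_1 = (0.4444, 2.1111, -1.8889).
‖u_2‖ = 2.8674, so q_2 = (0.1550, 0.7362, -0.6587).
r_{13} = q_1·a_3 = -2.0000; r_{23} = q_2·a_3 = 1.2787.
u_3 = a_3 + 2.0000·q_1 − 1.2787·q_2 = (-4.8649, -0.6081, -1.8243).
‖u_3‖ = 5.2311, so q_3 = (-0.9300, -0.1162, -0.3487).

Q = [[-0.3333, 0.1550, -0.9300], [0.6667, 0.7362, -0.1162], [0.6667, -0.6587, -0.3487]], R = [[6.0000, 1.3333, -2.0000], [0.0000, 2.8674, 1.2787], [0.0000, 0.0000, 5.2311]]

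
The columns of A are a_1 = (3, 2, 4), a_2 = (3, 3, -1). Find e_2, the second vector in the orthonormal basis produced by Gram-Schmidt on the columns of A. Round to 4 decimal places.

e_2 = (0.4836, 0.5821, -0.6537)

e_1 = a_1/‖a_1‖ = (3, 2, 4)/5.3852 = (0.5571, 0.3714, 0.7428).
r_{12} = e_1·a_2 = 2.0426.
u_2 = a_2 − 2.0426·e_1 = (1.8621, 2.2414, -2.5172).
‖u_2‖ = 3.8507, so e_2 = (0.4836, 0.5821, -0.6537).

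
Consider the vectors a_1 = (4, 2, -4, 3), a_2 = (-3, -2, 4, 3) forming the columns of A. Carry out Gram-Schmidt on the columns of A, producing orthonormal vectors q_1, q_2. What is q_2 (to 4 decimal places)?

a_1 = (4, 2, -4, 3); ‖a_1‖ = 6.7082, so q_1 = (0.5963, 0.2981, -0.5963, 0.4472).
q_1·a_2 = 0.5963·(-3) + 0.2981·(-2) + (-0.5963)·4 + 0.4472·3 = -3.4286.
u_2 = a_2 + 3.4286·q_1 = (-0.9556, -0.9778, 1.9556, 4.5333).
‖u_2‖ = 5.1229, so q_2 = (-0.1865, -0.1909, 0.3817, 0.8849).

q_2 = (-0.1865, -0.1909, 0.3817, 0.8849)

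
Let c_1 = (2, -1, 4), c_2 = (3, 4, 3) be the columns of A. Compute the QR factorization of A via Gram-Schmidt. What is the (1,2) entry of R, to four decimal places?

r_{12} = 3.0551

c_1 = (2, -1, 4); ‖c_1‖ = 4.5826, so q_1 = (0.4364, -0.2182, 0.8729).
r_{12} = q_1·c_2 = 3.0551.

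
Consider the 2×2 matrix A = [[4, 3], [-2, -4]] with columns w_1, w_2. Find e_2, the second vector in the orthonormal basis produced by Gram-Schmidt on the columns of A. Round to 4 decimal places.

w_1 = (4, -2); ‖w_1‖ = 4.4721, so e_1 = (0.8944, -0.4472).
e_1·w_2 = 0.8944·3 + (-0.4472)·(-4) = 4.4721.
u_2 = w_2 − 4.4721·e_1 = (-1.0000, -2.0000).
‖u_2‖ = 2.2361, so e_2 = (-0.4472, -0.8944).

e_2 = (-0.4472, -0.8944)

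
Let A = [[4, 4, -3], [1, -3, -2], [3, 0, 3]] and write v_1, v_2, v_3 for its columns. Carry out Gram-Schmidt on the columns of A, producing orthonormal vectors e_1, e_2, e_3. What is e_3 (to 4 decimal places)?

v_1 = (4, 1, 3); ‖v_1‖ = 5.0990, so e_1 = (0.7845, 0.1961, 0.5883).
e_1·v_2 = 0.7845·4 + 0.1961·(-3) + 0.5883·0 = 2.5495.
u_2 = v_2 − 2.5495·e_1 = (2.0000, -3.5000, -1.5000).
‖u_2‖ = 4.3012, so e_2 = (0.4650, -0.8137, -0.3487).
e_1·v_3 = 0.7845·(-3) + 0.1961·(-2) + 0.5883·3 = -0.9806; e_2·v_3 = 0.4650·(-3) + (-0.8137)·(-2) + (-0.3487)·3 = -0.8137.
u_3 = v_3 + 0.9806·e_1 + 0.8137·e_2 = (-1.8524, -2.4699, 3.2931).
‖u_3‖ = 4.5140, so e_3 = (-0.4104, -0.5472, 0.7295).

e_3 = (-0.4104, -0.5472, 0.7295)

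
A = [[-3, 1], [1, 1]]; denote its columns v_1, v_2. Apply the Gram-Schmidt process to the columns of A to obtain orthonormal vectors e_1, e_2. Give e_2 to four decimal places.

v_1 = (-3, 1); ‖v_1‖ = 3.1623, so e_1 = (-0.9487, 0.3162).
e_1·v_2 = (-0.9487)·1 + 0.3162·1 = -0.6325.
u_2 = v_2 + 0.6325·e_1 = (0.4000, 1.2000).
‖u_2‖ = 1.2649, so e_2 = (0.3162, 0.9487).

e_2 = (0.3162, 0.9487)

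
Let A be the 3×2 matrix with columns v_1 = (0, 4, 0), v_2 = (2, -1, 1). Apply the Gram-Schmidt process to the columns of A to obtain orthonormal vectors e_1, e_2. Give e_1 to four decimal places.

e_1 = (0.0000, 1.0000, 0.0000)

e_1 = v_1/‖v_1‖ = (0, 4, 0)/4.0000 = (0.0000, 1.0000, 0.0000).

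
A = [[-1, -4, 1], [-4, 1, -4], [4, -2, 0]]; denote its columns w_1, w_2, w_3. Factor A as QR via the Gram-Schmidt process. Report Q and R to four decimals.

e_1 = w_1/‖w_1‖ = (-1, -4, 4)/5.7446 = (-0.1741, -0.6963, 0.6963).
r_{12} = e_1·w_2 = -1.3926.
u_2 = w_2 + 1.3926·e_1 = (-4.2424, 0.0303, -1.0303).
‖u_2‖ = 4.3658, so e_2 = (-0.9717, 0.0069, -0.2360).
r_{13} = e_1·w_3 = 2.6112; r_{23} = e_2·w_3 = -0.9995.
u_3 = w_3 − 2.6112·e_1 + 0.9995·e_2 = (0.4833, -2.1749, -2.0541).
‖u_3‖ = 3.0303, so e_3 = (0.1595, -0.7177, -0.6778).

Q = [[-0.1741, -0.9717, 0.1595], [-0.6963, 0.0069, -0.7177], [0.6963, -0.2360, -0.6778]], R = [[5.7446, -1.3926, 2.6112], [0.0000, 4.3658, -0.9995], [0.0000, 0.0000, 3.0303]]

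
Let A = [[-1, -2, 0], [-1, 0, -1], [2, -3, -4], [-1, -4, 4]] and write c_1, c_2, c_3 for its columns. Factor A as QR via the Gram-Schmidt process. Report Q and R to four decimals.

c_1 = (-1, -1, 2, -1); ‖c_1‖ = 2.6458, so e_1 = (-0.3780, -0.3780, 0.7559, -0.3780).
e_1·c_2 = (-0.3780)·(-2) + (-0.3780)·0 + 0.7559·(-3) + (-0.3780)·(-4) = 0.0000.
u_2 = c_2 + 0.0000·e_1 = (-2.0000, 0.0000, -3.0000, -4.0000).
‖u_2‖ = 5.3852, so e_2 = (-0.3714, 0.0000, -0.5571, -0.7428).
e_1·c_3 = (-0.3780)·0 + (-0.3780)·(-1) + 0.7559·(-4) + (-0.3780)·4 = -4.1576; e_2·c_3 = (-0.3714)·0 + 0.0000·(-1) + (-0.5571)·(-4) + (-0.7428)·4 = -0.7428.
u_3 = c_3 + 4.1576·e_1 + 0.7428·e_2 = (-1.8473, -2.5714, -1.2709, 1.8768).
‖u_3‖ = 3.8939, so e_3 = (-0.4744, -0.6604, -0.3264, 0.4820).

Q = [[-0.3780, -0.3714, -0.4744], [-0.3780, 0.0000, -0.6604], [0.7559, -0.5571, -0.3264], [-0.3780, -0.7428, 0.4820]], R = [[2.6458, 0.0000, -4.1576], [0.0000, 5.3852, -0.7428], [0.0000, 0.0000, 3.8939]]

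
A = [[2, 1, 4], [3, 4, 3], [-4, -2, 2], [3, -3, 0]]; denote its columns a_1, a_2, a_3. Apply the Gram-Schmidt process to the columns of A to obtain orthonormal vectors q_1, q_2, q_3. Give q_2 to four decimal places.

q_2 = (0.0625, 0.5883, -0.1249, -0.7965)

q_1 = a_1/‖a_1‖ = (2, 3, -4, 3)/6.1644 = (0.3244, 0.4867, -0.6489, 0.4867).
r_{12} = q_1·a_2 = 2.1089.
u_2 = a_2 − 2.1089·q_1 = (0.3158, 2.9737, -0.6316, -4.0263).
‖u_2‖ = 5.0550, so q_2 = (0.0625, 0.5883, -0.1249, -0.7965).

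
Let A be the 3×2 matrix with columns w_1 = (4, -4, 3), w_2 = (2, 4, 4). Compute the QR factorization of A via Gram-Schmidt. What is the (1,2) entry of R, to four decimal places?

r_{12} = 0.6247

w_1 = (4, -4, 3); ‖w_1‖ = 6.4031, so e_1 = (0.6247, -0.6247, 0.4685).
r_{12} = e_1·w_2 = 0.6247.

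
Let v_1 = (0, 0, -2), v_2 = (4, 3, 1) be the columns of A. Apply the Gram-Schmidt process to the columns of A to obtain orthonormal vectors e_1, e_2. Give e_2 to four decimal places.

e_2 = (0.8000, 0.6000, 0.0000)

v_1 = (0, 0, -2); ‖v_1‖ = 2.0000, so e_1 = (0.0000, 0.0000, -1.0000).
e_1·v_2 = 0.0000·4 + 0.0000·3 + (-1.0000)·1 = -1.0000.
u_2 = v_2 + 1.0000·e_1 = (4.0000, 3.0000, 0.0000).
‖u_2‖ = 5.0000, so e_2 = (0.8000, 0.6000, 0.0000).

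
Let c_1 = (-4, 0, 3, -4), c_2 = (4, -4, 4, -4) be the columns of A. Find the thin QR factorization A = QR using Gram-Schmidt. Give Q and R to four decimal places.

Q = [[-0.6247, 0.6648], [0.0000, -0.5143], [0.4685, 0.4014], [-0.6247, -0.3638]], R = [[6.4031, 1.8741], [0.0000, 7.7774]]

e_1 = c_1/‖c_1‖ = (-4, 0, 3, -4)/6.4031 = (-0.6247, 0.0000, 0.4685, -0.6247).
r_{12} = e_1·c_2 = 1.8741.
u_2 = c_2 − 1.8741·e_1 = (5.1707, -4.0000, 3.1220, -2.8293).
‖u_2‖ = 7.7774, so e_2 = (0.6648, -0.5143, 0.4014, -0.3638).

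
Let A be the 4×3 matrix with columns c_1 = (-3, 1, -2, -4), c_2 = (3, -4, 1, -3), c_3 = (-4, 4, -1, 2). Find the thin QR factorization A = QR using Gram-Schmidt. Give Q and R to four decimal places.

e_1 = c_1/‖c_1‖ = (-3, 1, -2, -4)/5.4772 = (-0.5477, 0.1826, -0.3651, -0.7303).
r_{12} = e_1·c_2 = -0.5477.
u_2 = c_2 + 0.5477·e_1 = (2.7000, -3.9000, 0.8000, -3.4000).
‖u_2‖ = 5.8907, so e_2 = (0.4584, -0.6621, 0.1358, -0.5772).
r_{13} = e_1·c_3 = 1.8257; r_{23} = e_2·c_3 = -5.7718.
u_3 = c_3 − 1.8257·e_1 + 5.7718·e_2 = (-0.3545, -0.1547, 0.4505, 0.0019).
‖u_3‖ = 0.5938, so e_3 = (-0.5970, -0.2605, 0.7588, 0.0032).

Q = [[-0.5477, 0.4584, -0.5970], [0.1826, -0.6621, -0.2605], [-0.3651, 0.1358, 0.7588], [-0.7303, -0.5772, 0.0032]], R = [[5.4772, -0.5477, 1.8257], [0.0000, 5.8907, -5.7718], [0.0000, 0.0000, 0.5938]]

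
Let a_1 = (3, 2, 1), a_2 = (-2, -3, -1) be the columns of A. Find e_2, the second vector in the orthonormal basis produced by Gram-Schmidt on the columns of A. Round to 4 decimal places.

e_2 = (0.5658, -0.8230, -0.0514)

e_1 = a_1/‖a_1‖ = (3, 2, 1)/3.7417 = (0.8018, 0.5345, 0.2673).
r_{12} = e_1·a_2 = -3.4744.
u_2 = a_2 + 3.4744·e_1 = (0.7857, -1.1429, -0.0714).
‖u_2‖ = 1.3887, so e_2 = (0.5658, -0.8230, -0.0514).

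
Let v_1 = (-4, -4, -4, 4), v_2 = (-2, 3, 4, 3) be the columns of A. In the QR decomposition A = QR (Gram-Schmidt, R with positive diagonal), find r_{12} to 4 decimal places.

r_{12} = -1.0000

v_1 = (-4, -4, -4, 4); ‖v_1‖ = 8.0000, so e_1 = (-0.5000, -0.5000, -0.5000, 0.5000).
r_{12} = e_1·v_2 = -1.0000.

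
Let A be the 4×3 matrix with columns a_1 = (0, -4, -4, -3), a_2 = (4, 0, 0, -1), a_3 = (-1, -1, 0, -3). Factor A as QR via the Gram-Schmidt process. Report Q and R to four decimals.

Q = [[0.0000, 0.9765, -0.2074], [-0.6247, 0.0714, 0.1172], [-0.6247, 0.0714, 0.5050], [-0.4685, -0.1905, -0.8296]], R = [[6.4031, 0.4685, 2.0303], [0.0000, 4.0964, -0.4763], [0.0000, 0.0000, 2.5790]]

q_1 = a_1/‖a_1‖ = (0, -4, -4, -3)/6.4031 = (0.0000, -0.6247, -0.6247, -0.4685).
r_{12} = q_1·a_2 = 0.4685.
u_2 = a_2 − 0.4685·q_1 = (4.0000, 0.2927, 0.2927, -0.7805).
‖u_2‖ = 4.0964, so q_2 = (0.9765, 0.0714, 0.0714, -0.1905).
r_{13} = q_1·a_3 = 2.0303; r_{23} = q_2·a_3 = -0.4763.
u_3 = a_3 − 2.0303·q_1 + 0.4763·q_2 = (-0.5349, 0.3023, 1.3023, -2.1395).
‖u_3‖ = 2.5790, so q_3 = (-0.2074, 0.1172, 0.5050, -0.8296).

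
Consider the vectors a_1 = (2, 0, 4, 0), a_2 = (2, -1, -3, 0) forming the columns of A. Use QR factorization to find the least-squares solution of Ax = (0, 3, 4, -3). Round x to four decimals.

a_1 = (2, 0, 4, 0); ‖a_1‖ = 4.4721, so q_1 = (0.4472, 0.0000, 0.8944, 0.0000).
q_1·a_2 = 0.4472·2 + 0.0000·(-1) + 0.8944·(-3) + 0.0000·0 = -1.7889.
u_2 = a_2 + 1.7889·q_1 = (2.8000, -1.0000, -1.4000, 0.0000).
‖u_2‖ = 3.2863, so q_2 = (0.8520, -0.3043, -0.4260, 0.0000).
Qᵀb = (3.5777, -2.6169).
Back-substitute: x_2 = -2.6169/3.2863 = -0.7963.
x_1 = (3.5777 + 1.7889·(-0.7963))/4.4721 = 0.4815.

x = (0.4815, -0.7963)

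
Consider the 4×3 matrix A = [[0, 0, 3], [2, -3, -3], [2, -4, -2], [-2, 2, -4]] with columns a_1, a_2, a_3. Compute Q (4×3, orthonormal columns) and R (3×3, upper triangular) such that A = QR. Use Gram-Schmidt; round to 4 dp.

Q = [[0.0000, 0.0000, 0.6765], [0.5774, 0.0000, -0.6013], [0.5774, -0.7071, 0.3007], [-0.5774, -0.7071, -0.3007]], R = [[3.4641, -5.1962, -0.5774], [0.0000, 1.4142, 4.2426], [0.0000, 0.0000, 4.4347]]

a_1 = (0, 2, 2, -2); ‖a_1‖ = 3.4641, so e_1 = (0.0000, 0.5774, 0.5774, -0.5774).
e_1·a_2 = 0.0000·0 + 0.5774·(-3) + 0.5774·(-4) + (-0.5774)·2 = -5.1962.
u_2 = a_2 + 5.1962·e_1 = (0.0000, 0.0000, -1.0000, -1.0000).
‖u_2‖ = 1.4142, so e_2 = (0.0000, 0.0000, -0.7071, -0.7071).
e_1·a_3 = 0.0000·3 + 0.5774·(-3) + 0.5774·(-2) + (-0.5774)·(-4) = -0.5774; e_2·a_3 = 0.0000·3 + 0.0000·(-3) + (-0.7071)·(-2) + (-0.7071)·(-4) = 4.2426.
u_3 = a_3 + 0.5774·e_1 − 4.2426·e_2 = (3.0000, -2.6667, 1.3333, -1.3333).
‖u_3‖ = 4.4347, so e_3 = (0.6765, -0.6013, 0.3007, -0.3007).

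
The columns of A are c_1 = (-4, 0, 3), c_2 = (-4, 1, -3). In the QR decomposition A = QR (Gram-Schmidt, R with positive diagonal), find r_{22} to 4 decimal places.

c_1 = (-4, 0, 3); ‖c_1‖ = 5.0000, so q_1 = (-0.8000, 0.0000, 0.6000).
q_1·c_2 = (-0.8000)·(-4) + 0.0000·1 + 0.6000·(-3) = 1.4000.
u_2 = c_2 − 1.4000·q_1 = (-2.8800, 1.0000, -3.8400).
r_{22} = ‖u_2‖ = 4.9031.

r_{22} = 4.9031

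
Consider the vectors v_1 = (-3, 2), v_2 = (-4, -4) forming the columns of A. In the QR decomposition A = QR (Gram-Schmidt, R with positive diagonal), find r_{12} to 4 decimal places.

v_1 = (-3, 2); ‖v_1‖ = 3.6056, so e_1 = (-0.8321, 0.5547).
r_{12} = e_1·v_2 = 1.1094.

r_{12} = 1.1094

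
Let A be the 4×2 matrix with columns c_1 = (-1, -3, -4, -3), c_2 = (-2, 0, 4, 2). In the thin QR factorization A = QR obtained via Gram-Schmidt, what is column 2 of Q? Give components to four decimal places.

c_1 = (-1, -3, -4, -3); ‖c_1‖ = 5.9161, so e_1 = (-0.1690, -0.5071, -0.6761, -0.5071).
e_1·c_2 = (-0.1690)·(-2) + (-0.5071)·0 + (-0.6761)·4 + (-0.5071)·2 = -3.3806.
u_2 = c_2 + 3.3806·e_1 = (-2.5714, -1.7143, 1.7143, 0.2857).
‖u_2‖ = 3.5456, so e_2 = (-0.7252, -0.4835, 0.4835, 0.0806).

e_2 = (-0.7252, -0.4835, 0.4835, 0.0806)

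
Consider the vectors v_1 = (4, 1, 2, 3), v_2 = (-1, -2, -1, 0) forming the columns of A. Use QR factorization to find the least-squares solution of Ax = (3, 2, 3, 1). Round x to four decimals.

v_1 = (4, 1, 2, 3); ‖v_1‖ = 5.4772, so q_1 = (0.7303, 0.1826, 0.3651, 0.5477).
q_1·v_2 = 0.7303·(-1) + 0.1826·(-2) + 0.3651·(-1) + 0.5477·0 = -1.4606.
u_2 = v_2 + 1.4606·q_1 = (0.0667, -1.7333, -0.4667, 0.8000).
‖u_2‖ = 1.9664, so q_2 = (0.0339, -0.8815, -0.2373, 0.4068).
Qᵀb = (4.1992, -1.9664).
Back-substitute: x_2 = -1.9664/1.9664 = -1.0000.
x_1 = (4.1992 + 1.4606·(-1.0000))/5.4772 = 0.5000.

x = (0.5000, -1.0000)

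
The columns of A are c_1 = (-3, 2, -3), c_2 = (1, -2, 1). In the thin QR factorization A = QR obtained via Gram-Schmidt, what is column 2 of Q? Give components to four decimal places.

c_1 = (-3, 2, -3); ‖c_1‖ = 4.6904, so q_1 = (-0.6396, 0.4264, -0.6396).
q_1·c_2 = (-0.6396)·1 + 0.4264·(-2) + (-0.6396)·1 = -2.1320.
u_2 = c_2 + 2.1320·q_1 = (-0.3636, -1.0909, -0.3636).
‖u_2‖ = 1.2060, so q_2 = (-0.3015, -0.9045, -0.3015).

q_2 = (-0.3015, -0.9045, -0.3015)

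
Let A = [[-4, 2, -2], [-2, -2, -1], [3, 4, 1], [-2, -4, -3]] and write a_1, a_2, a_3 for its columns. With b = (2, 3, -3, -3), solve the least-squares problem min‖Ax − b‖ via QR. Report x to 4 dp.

x = (-1.7912, -0.1549, 2.3468)

a_1 = (-4, -2, 3, -2); ‖a_1‖ = 5.7446, so q_1 = (-0.6963, -0.3482, 0.5222, -0.3482).
q_1·a_2 = (-0.6963)·2 + (-0.3482)·(-2) + 0.5222·4 + (-0.3482)·(-4) = 2.7852.
u_2 = a_2 − 2.7852·q_1 = (3.9394, -1.0303, 2.5455, -3.0303).
‖u_2‖ = 5.6782, so q_2 = (0.6938, -0.1814, 0.4483, -0.5337).
q_1·a_3 = (-0.6963)·(-2) + (-0.3482)·(-1) + 0.5222·1 + (-0.3482)·(-3) = 3.3075; q_2·a_3 = 0.6938·(-2) + (-0.1814)·(-1) + 0.4483·1 + (-0.5337)·(-3) = 0.8432.
u_3 = a_3 − 3.3075·q_1 − 0.8432·q_2 = (-0.2820, 0.3045, -1.1053, -1.3985).
‖u_3‖ = 1.8302, so q_3 = (-0.1541, 0.1664, -0.6039, -0.7641).
Qᵀb = (-2.9593, 1.0994, 4.2951).
Back-substitute: x_3 = 4.2951/1.8302 = 2.3468.
x_2 = (1.0994 − 0.8432·2.3468)/5.6782 = -0.1549.
x_1 = (-2.9593 − 2.7852·(-0.1549) − 3.3075·2.3468)/5.7446 = -1.7912.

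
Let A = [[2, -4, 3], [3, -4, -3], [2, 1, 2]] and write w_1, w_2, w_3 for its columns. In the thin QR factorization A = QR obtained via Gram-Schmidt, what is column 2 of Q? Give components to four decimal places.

w_1 = (2, 3, 2); ‖w_1‖ = 4.1231, so e_1 = (0.4851, 0.7276, 0.4851).
e_1·w_2 = 0.4851·(-4) + 0.7276·(-4) + 0.4851·1 = -4.3656.
u_2 = w_2 + 4.3656·e_1 = (-1.8824, -0.8235, 3.1176).
‖u_2‖ = 3.7338, so e_2 = (-0.5041, -0.2206, 0.8350).

e_2 = (-0.5041, -0.2206, 0.8350)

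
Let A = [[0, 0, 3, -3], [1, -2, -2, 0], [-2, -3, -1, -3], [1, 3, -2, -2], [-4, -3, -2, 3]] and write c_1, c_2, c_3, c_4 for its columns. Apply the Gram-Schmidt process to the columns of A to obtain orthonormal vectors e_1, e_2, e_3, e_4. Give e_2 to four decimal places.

e_2 = (0.0000, -0.7497, -0.3332, 0.5593, 0.1190)

e_1 = c_1/‖c_1‖ = (0, 1, -2, 1, -4)/4.6904 = (0.0000, 0.2132, -0.4264, 0.2132, -0.8528).
r_{12} = e_1·c_2 = 4.0508.
u_2 = c_2 − 4.0508·e_1 = (0.0000, -2.8636, -1.2727, 2.1364, 0.4545).
‖u_2‖ = 3.8198, so e_2 = (0.0000, -0.7497, -0.3332, 0.5593, 0.1190).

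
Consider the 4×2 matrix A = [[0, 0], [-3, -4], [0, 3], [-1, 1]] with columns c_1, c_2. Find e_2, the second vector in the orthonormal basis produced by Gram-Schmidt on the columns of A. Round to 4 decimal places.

c_1 = (0, -3, 0, -1); ‖c_1‖ = 3.1623, so e_1 = (0.0000, -0.9487, 0.0000, -0.3162).
e_1·c_2 = 0.0000·0 + (-0.9487)·(-4) + 0.0000·3 + (-0.3162)·1 = 3.4785.
u_2 = c_2 − 3.4785·e_1 = (0.0000, -0.7000, 3.0000, 2.1000).
‖u_2‖ = 3.7283, so e_2 = (0.0000, -0.1878, 0.8047, 0.5633).

e_2 = (0.0000, -0.1878, 0.8047, 0.5633)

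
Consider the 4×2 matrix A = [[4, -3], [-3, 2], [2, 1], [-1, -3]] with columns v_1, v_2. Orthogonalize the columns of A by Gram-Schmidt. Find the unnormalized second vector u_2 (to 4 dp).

u_2 = (-1.2667, 0.7000, 1.8667, -3.4333)

e_1 = v_1/‖v_1‖ = (4, -3, 2, -1)/5.4772 = (0.7303, -0.5477, 0.3651, -0.1826).
r_{12} = e_1·v_2 = -2.3735.
u_2 = v_2 + 2.3735·e_1 = (-1.2667, 0.7000, 1.8667, -3.4333).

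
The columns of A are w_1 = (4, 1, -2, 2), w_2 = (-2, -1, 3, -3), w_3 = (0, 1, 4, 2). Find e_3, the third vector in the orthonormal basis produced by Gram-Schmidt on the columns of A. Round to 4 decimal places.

e_3 = (-0.0338, 0.2704, 0.7133, 0.6457)

w_1 = (4, 1, -2, 2); ‖w_1‖ = 5.0000, so e_1 = (0.8000, 0.2000, -0.4000, 0.4000).
e_1·w_2 = 0.8000·(-2) + 0.2000·(-1) + (-0.4000)·3 + 0.4000·(-3) = -4.2000.
u_2 = w_2 + 4.2000·e_1 = (1.3600, -0.1600, 1.3200, -1.3200).
‖u_2‖ = 2.3152, so e_2 = (0.5874, -0.0691, 0.5702, -0.5702).
e_1·w_3 = 0.8000·0 + 0.2000·1 + (-0.4000)·4 + 0.4000·2 = -0.6000; e_2·w_3 = 0.5874·0 + (-0.0691)·1 + 0.5702·4 + (-0.5702)·2 = 1.0712.
u_3 = w_3 + 0.6000·e_1 − 1.0712·e_2 = (-0.1493, 1.1940, 3.1493, 2.8507).
‖u_3‖ = 4.4150, so e_3 = (-0.0338, 0.2704, 0.7133, 0.6457).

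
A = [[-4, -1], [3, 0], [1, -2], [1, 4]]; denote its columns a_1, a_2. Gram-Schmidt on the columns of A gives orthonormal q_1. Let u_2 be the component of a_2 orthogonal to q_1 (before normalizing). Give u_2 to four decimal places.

q_1 = a_1/‖a_1‖ = (-4, 3, 1, 1)/5.1962 = (-0.7698, 0.5774, 0.1925, 0.1925).
r_{12} = q_1·a_2 = 1.1547.
u_2 = a_2 − 1.1547·q_1 = (-0.1111, -0.6667, -2.2222, 3.7778).

u_2 = (-0.1111, -0.6667, -2.2222, 3.7778)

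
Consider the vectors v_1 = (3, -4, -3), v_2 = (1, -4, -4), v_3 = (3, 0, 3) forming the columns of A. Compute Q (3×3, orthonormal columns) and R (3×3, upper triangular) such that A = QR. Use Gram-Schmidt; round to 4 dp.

v_1 = (3, -4, -3); ‖v_1‖ = 5.8310, so q_1 = (0.5145, -0.6860, -0.5145).
q_1·v_2 = 0.5145·1 + (-0.6860)·(-4) + (-0.5145)·(-4) = 5.3165.
u_2 = v_2 − 5.3165·q_1 = (-1.7353, -0.3529, -1.2647).
‖u_2‖ = 2.1761, so q_2 = (-0.7974, -0.1622, -0.5812).
q_1·v_3 = 0.5145·3 + (-0.6860)·0 + (-0.5145)·3 = 0.0000; q_2·v_3 = (-0.7974)·3 + (-0.1622)·0 + (-0.5812)·3 = -4.1359.
u_3 = v_3 + 0.0000·q_1 + 4.1359·q_2 = (-0.2981, -0.6708, 0.5963).
‖u_3‖ = 0.9457, so q_3 = (-0.3152, -0.7093, 0.6305).

Q = [[0.5145, -0.7974, -0.3152], [-0.6860, -0.1622, -0.7093], [-0.5145, -0.5812, 0.6305]], R = [[5.8310, 5.3165, 0.0000], [0.0000, 2.1761, -4.1359], [0.0000, 0.0000, 0.9457]]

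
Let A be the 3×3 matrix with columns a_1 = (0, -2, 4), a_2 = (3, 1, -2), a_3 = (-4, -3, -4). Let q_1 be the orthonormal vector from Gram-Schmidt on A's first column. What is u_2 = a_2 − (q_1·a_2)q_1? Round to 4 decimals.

a_1 = (0, -2, 4); ‖a_1‖ = 4.4721, so q_1 = (0.0000, -0.4472, 0.8944).
q_1·a_2 = 0.0000·3 + (-0.4472)·1 + 0.8944·(-2) = -2.2361.
u_2 = a_2 + 2.2361·q_1 = (3.0000, 0.0000, 0.0000).

u_2 = (3.0000, 0.0000, 0.0000)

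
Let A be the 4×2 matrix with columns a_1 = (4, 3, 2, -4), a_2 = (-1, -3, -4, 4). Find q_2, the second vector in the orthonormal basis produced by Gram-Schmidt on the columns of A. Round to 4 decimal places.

a_1 = (4, 3, 2, -4); ‖a_1‖ = 6.7082, so q_1 = (0.5963, 0.4472, 0.2981, -0.5963).
q_1·a_2 = 0.5963·(-1) + 0.4472·(-3) + 0.2981·(-4) + (-0.5963)·4 = -5.5156.
u_2 = a_2 + 5.5156·q_1 = (2.2889, -0.5333, -2.3556, 0.7111).
‖u_2‖ = 3.4026, so q_2 = (0.6727, -0.1567, -0.6923, 0.2090).

q_2 = (0.6727, -0.1567, -0.6923, 0.2090)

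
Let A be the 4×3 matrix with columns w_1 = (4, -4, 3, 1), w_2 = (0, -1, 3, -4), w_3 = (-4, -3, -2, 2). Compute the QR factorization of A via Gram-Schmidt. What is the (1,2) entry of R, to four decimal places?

e_1 = w_1/‖w_1‖ = (4, -4, 3, 1)/6.4807 = (0.6172, -0.6172, 0.4629, 0.1543).
r_{12} = e_1·w_2 = 1.3887.

r_{12} = 1.3887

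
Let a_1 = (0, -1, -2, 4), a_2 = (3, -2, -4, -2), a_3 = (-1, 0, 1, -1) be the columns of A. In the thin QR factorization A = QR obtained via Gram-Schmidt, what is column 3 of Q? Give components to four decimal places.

e_3 = (-0.7174, -0.6544, -0.1032, -0.2152)

a_1 = (0, -1, -2, 4); ‖a_1‖ = 4.5826, so e_1 = (0.0000, -0.2182, -0.4364, 0.8729).
e_1·a_2 = 0.0000·3 + (-0.2182)·(-2) + (-0.4364)·(-4) + 0.8729·(-2) = 0.4364.
u_2 = a_2 − 0.4364·e_1 = (3.0000, -1.9048, -3.8095, -2.3810).
‖u_2‖ = 5.7280, so e_2 = (0.5237, -0.3325, -0.6651, -0.4157).
e_1·a_3 = 0.0000·(-1) + (-0.2182)·0 + (-0.4364)·1 + 0.8729·(-1) = -1.3093; e_2·a_3 = 0.5237·(-1) + (-0.3325)·0 + (-0.6651)·1 + (-0.4157)·(-1) = -0.7731.
u_3 = a_3 + 1.3093·e_1 + 0.7731·e_2 = (-0.5951, -0.5428, -0.0856, -0.1785).
‖u_3‖ = 0.8294, so e_3 = (-0.7174, -0.6544, -0.1032, -0.2152).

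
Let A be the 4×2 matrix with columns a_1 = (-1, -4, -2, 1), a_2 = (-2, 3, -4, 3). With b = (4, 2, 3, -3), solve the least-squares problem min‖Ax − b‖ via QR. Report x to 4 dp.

q_1 = a_1/‖a_1‖ = (-1, -4, -2, 1)/4.6904 = (-0.2132, -0.8528, -0.4264, 0.2132).
r_{12} = q_1·a_2 = 0.2132.
u_2 = a_2 − 0.2132·q_1 = (-1.9545, 3.1818, -3.9091, 2.9545).
‖u_2‖ = 6.1607, so q_2 = (-0.3173, 0.5165, -0.6345, 0.4796).
Qᵀb = (-4.4772, -3.5784).
Back-substitute: x_2 = -3.5784/6.1607 = -0.5808.
x_1 = (-4.4772 − 0.2132·(-0.5808))/4.6904 = -0.9281.

x = (-0.9281, -0.5808)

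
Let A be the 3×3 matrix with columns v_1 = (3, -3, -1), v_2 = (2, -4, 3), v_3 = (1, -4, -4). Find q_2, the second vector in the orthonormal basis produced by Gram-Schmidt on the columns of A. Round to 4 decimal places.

q_2 = (-0.0889, -0.3939, 0.9148)

v_1 = (3, -3, -1); ‖v_1‖ = 4.3589, so q_1 = (0.6882, -0.6882, -0.2294).
q_1·v_2 = 0.6882·2 + (-0.6882)·(-4) + (-0.2294)·3 = 3.4412.
u_2 = v_2 − 3.4412·q_1 = (-0.3684, -1.6316, 3.7895).
‖u_2‖ = 4.1422, so q_2 = (-0.0889, -0.3939, 0.9148).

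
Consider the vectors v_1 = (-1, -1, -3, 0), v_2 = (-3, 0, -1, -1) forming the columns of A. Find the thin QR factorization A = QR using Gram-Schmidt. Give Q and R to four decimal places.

Q = [[-0.3015, -0.8830], [-0.3015, 0.1962], [-0.9045, 0.2289], [0.0000, -0.3597]], R = [[3.3166, 1.8091], [0.0000, 2.7798]]

q_1 = v_1/‖v_1‖ = (-1, -1, -3, 0)/3.3166 = (-0.3015, -0.3015, -0.9045, 0.0000).
r_{12} = q_1·v_2 = 1.8091.
u_2 = v_2 − 1.8091·q_1 = (-2.4545, 0.5455, 0.6364, -1.0000).
‖u_2‖ = 2.7798, so q_2 = (-0.8830, 0.1962, 0.2289, -0.3597).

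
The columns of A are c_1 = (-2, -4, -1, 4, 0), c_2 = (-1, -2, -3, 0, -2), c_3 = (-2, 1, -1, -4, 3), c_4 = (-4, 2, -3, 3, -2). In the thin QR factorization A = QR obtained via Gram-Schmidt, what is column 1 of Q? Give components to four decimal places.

e_1 = (-0.3288, -0.6576, -0.1644, 0.6576, 0.0000)

c_1 = (-2, -4, -1, 4, 0); ‖c_1‖ = 6.0828, so e_1 = (-0.3288, -0.6576, -0.1644, 0.6576, 0.0000).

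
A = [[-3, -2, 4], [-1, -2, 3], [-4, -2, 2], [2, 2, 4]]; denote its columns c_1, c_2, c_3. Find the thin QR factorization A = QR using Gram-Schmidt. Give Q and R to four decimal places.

c_1 = (-3, -1, -4, 2); ‖c_1‖ = 5.4772, so e_1 = (-0.5477, -0.1826, -0.7303, 0.3651).
e_1·c_2 = (-0.5477)·(-2) + (-0.1826)·(-2) + (-0.7303)·(-2) + 0.3651·2 = 3.6515.
u_2 = c_2 − 3.6515·e_1 = (0.0000, -1.3333, 0.6667, 0.6667).
‖u_2‖ = 1.6330, so e_2 = (0.0000, -0.8165, 0.4082, 0.4082).
e_1·c_3 = (-0.5477)·4 + (-0.1826)·3 + (-0.7303)·2 + 0.3651·4 = -2.7386; e_2·c_3 = (0.0000)·4 + (-0.8165)·3 + 0.4082·2 + 0.4082·4 = 0.0000.
u_3 = c_3 + 2.7386·e_1 + 0.0000·e_2 = (2.5000, 2.5000, 0.0000, 5.0000).
‖u_3‖ = 6.1237, so e_3 = (0.4082, 0.4082, 0.0000, 0.8165).

Q = [[-0.5477, 0.0000, 0.4082], [-0.1826, -0.8165, 0.4082], [-0.7303, 0.4082, 0.0000], [0.3651, 0.4082, 0.8165]], R = [[5.4772, 3.6515, -2.7386], [0.0000, 1.6330, 0.0000], [0.0000, 0.0000, 6.1237]]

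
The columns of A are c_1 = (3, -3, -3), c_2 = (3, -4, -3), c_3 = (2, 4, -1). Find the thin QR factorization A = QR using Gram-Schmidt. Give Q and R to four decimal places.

c_1 = (3, -3, -3); ‖c_1‖ = 5.1962, so q_1 = (0.5774, -0.5774, -0.5774).
q_1·c_2 = 0.5774·3 + (-0.5774)·(-4) + (-0.5774)·(-3) = 5.7735.
u_2 = c_2 − 5.7735·q_1 = (-0.3333, -0.6667, 0.3333).
‖u_2‖ = 0.8165, so q_2 = (-0.4082, -0.8165, 0.4082).
q_1·c_3 = 0.5774·2 + (-0.5774)·4 + (-0.5774)·(-1) = -0.5774; q_2·c_3 = (-0.4082)·2 + (-0.8165)·4 + 0.4082·(-1) = -4.4907.
u_3 = c_3 + 0.5774·q_1 + 4.4907·q_2 = (0.5000, 0.0000, 0.5000).
‖u_3‖ = 0.7071, so q_3 = (0.7071, 0.0000, 0.7071).

Q = [[0.5774, -0.4082, 0.7071], [-0.5774, -0.8165, 0.0000], [-0.5774, 0.4082, 0.7071]], R = [[5.1962, 5.7735, -0.5774], [0.0000, 0.8165, -4.4907], [0.0000, 0.0000, 0.7071]]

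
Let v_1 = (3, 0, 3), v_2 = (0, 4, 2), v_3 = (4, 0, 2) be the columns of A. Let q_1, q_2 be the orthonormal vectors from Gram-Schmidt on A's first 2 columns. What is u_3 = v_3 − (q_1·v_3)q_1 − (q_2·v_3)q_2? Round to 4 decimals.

q_1 = v_1/‖v_1‖ = (3, 0, 3)/4.2426 = (0.7071, 0.0000, 0.7071).
r_{12} = q_1·v_2 = 1.4142.
u_2 = v_2 − 1.4142·q_1 = (-1.0000, 4.0000, 1.0000).
‖u_2‖ = 4.2426, so q_2 = (-0.2357, 0.9428, 0.2357).
r_{13} = q_1·v_3 = 4.2426; r_{23} = q_2·v_3 = -0.4714.
u_3 = v_3 − 4.2426·q_1 + 0.4714·q_2 = (0.8889, 0.4444, -0.8889).

u_3 = (0.8889, 0.4444, -0.8889)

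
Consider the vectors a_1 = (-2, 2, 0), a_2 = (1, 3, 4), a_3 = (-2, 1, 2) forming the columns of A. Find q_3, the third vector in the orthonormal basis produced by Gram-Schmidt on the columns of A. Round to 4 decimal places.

q_3 = (-0.5774, -0.5774, 0.5774)

q_1 = a_1/‖a_1‖ = (-2, 2, 0)/2.8284 = (-0.7071, 0.7071, 0.0000).
r_{12} = q_1·a_2 = 1.4142.
u_2 = a_2 − 1.4142·q_1 = (2.0000, 2.0000, 4.0000).
‖u_2‖ = 4.8990, so q_2 = (0.4082, 0.4082, 0.8165).
r_{13} = q_1·a_3 = 2.1213; r_{23} = q_2·a_3 = 1.2247.
u_3 = a_3 − 2.1213·q_1 − 1.2247·q_2 = (-1.0000, -1.0000, 1.0000).
‖u_3‖ = 1.7321, so q_3 = (-0.5774, -0.5774, 0.5774).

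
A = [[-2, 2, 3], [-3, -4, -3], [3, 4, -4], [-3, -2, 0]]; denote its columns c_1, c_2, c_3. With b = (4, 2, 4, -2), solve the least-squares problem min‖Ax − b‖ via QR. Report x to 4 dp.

x = (-1.1250, 1.2646, -0.6663)

c_1 = (-2, -3, 3, -3); ‖c_1‖ = 5.5678, so e_1 = (-0.3592, -0.5388, 0.5388, -0.5388).
e_1·c_2 = (-0.3592)·2 + (-0.5388)·(-4) + 0.5388·4 + (-0.5388)·(-2) = 4.6697.
u_2 = c_2 − 4.6697·e_1 = (3.6774, -1.4839, 1.4839, 0.5161).
‖u_2‖ = 4.2654, so e_2 = (0.8622, -0.3479, 0.3479, 0.1210).
e_1·c_3 = (-0.3592)·3 + (-0.5388)·(-3) + 0.5388·(-4) + (-0.5388)·0 = -1.6164; e_2·c_3 = 0.8622·3 + (-0.3479)·(-3) + 0.3479·(-4) + 0.1210·0 = 2.2386.
u_3 = c_3 + 1.6164·e_1 − 2.2386·e_2 = (0.4894, -3.0922, -3.9078, -1.1418).
‖u_3‖ = 5.1357, so e_3 = (0.0953, -0.6021, -0.7609, -0.2223).
Qᵀb = (0.7184, 3.9024, -3.4220).
Back-substitute: x_3 = -3.4220/5.1357 = -0.6663.
x_2 = (3.9024 − 2.2386·(-0.6663))/4.2654 = 1.2646.
x_1 = (0.7184 − 4.6697·1.2646 + 1.6164·(-0.6663))/5.5678 = -1.1250.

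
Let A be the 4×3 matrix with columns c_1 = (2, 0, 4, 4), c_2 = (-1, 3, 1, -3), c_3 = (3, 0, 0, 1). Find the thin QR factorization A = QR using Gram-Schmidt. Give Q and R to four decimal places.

c_1 = (2, 0, 4, 4); ‖c_1‖ = 6.0000, so e_1 = (0.3333, 0.0000, 0.6667, 0.6667).
e_1·c_2 = 0.3333·(-1) + 0.0000·3 + 0.6667·1 + 0.6667·(-3) = -1.6667.
u_2 = c_2 + 1.6667·e_1 = (-0.4444, 3.0000, 2.1111, -1.8889).
‖u_2‖ = 4.1500, so e_2 = (-0.1071, 0.7229, 0.5087, -0.4552).
e_1·c_3 = 0.3333·3 + 0.0000·0 + 0.6667·0 + 0.6667·1 = 1.6667; e_2·c_3 = (-0.1071)·3 + 0.7229·0 + 0.5087·0 + (-0.4552)·1 = -0.7764.
u_3 = c_3 − 1.6667·e_1 + 0.7764·e_2 = (2.3613, 0.5613, -0.7161, -0.4645).
‖u_3‖ = 2.5728, so e_3 = (0.9178, 0.2182, -0.2783, -0.1805).

Q = [[0.3333, -0.1071, 0.9178], [0.0000, 0.7229, 0.2182], [0.6667, 0.5087, -0.2783], [0.6667, -0.4552, -0.1805]], R = [[6.0000, -1.6667, 1.6667], [0.0000, 4.1500, -0.7764], [0.0000, 0.0000, 2.5728]]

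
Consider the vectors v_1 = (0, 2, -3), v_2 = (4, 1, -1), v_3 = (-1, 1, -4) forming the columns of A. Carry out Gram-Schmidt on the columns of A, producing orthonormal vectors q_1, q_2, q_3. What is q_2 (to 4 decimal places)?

q_2 = (0.9976, 0.0576, 0.0384)

v_1 = (0, 2, -3); ‖v_1‖ = 3.6056, so q_1 = (0.0000, 0.5547, -0.8321).
q_1·v_2 = 0.0000·4 + 0.5547·1 + (-0.8321)·(-1) = 1.3868.
u_2 = v_2 − 1.3868·q_1 = (4.0000, 0.2308, 0.1538).
‖u_2‖ = 4.0096, so q_2 = (0.9976, 0.0576, 0.0384).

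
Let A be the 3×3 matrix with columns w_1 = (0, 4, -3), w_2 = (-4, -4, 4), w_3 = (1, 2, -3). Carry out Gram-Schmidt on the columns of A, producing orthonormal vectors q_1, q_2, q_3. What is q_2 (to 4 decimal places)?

q_2 = (-0.9806, 0.1177, 0.1569)

w_1 = (0, 4, -3); ‖w_1‖ = 5.0000, so q_1 = (0.0000, 0.8000, -0.6000).
q_1·w_2 = 0.0000·(-4) + 0.8000·(-4) + (-0.6000)·4 = -5.6000.
u_2 = w_2 + 5.6000·q_1 = (-4.0000, 0.4800, 0.6400).
‖u_2‖ = 4.0792, so q_2 = (-0.9806, 0.1177, 0.1569).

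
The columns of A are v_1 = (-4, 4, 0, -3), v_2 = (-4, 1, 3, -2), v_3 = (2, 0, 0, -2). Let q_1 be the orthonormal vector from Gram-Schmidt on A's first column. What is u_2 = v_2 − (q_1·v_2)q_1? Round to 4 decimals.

q_1 = v_1/‖v_1‖ = (-4, 4, 0, -3)/6.4031 = (-0.6247, 0.6247, 0.0000, -0.4685).
r_{12} = q_1·v_2 = 4.0605.
u_2 = v_2 − 4.0605·q_1 = (-1.4634, -1.5366, 3.0000, -0.0976).

u_2 = (-1.4634, -1.5366, 3.0000, -0.0976)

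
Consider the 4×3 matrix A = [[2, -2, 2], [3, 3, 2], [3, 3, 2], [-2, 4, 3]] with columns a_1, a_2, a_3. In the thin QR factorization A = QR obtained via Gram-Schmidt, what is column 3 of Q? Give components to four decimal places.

q_3 = (0.8250, -0.0917, -0.0917, 0.5500)

q_1 = a_1/‖a_1‖ = (2, 3, 3, -2)/5.0990 = (0.3922, 0.5883, 0.5883, -0.3922).
r_{12} = q_1·a_2 = 1.1767.
u_2 = a_2 − 1.1767·q_1 = (-2.4615, 2.3077, 2.3077, 4.4615).
‖u_2‖ = 6.0511, so q_2 = (-0.4068, 0.3814, 0.3814, 0.7373).
r_{13} = q_1·a_3 = 1.9612; r_{23} = q_2·a_3 = 2.9238.
u_3 = a_3 − 1.9612·q_1 − 2.9238·q_2 = (2.4202, -0.2689, -0.2689, 1.6134).
‖u_3‖ = 2.9334, so q_3 = (0.8250, -0.0917, -0.0917, 0.5500).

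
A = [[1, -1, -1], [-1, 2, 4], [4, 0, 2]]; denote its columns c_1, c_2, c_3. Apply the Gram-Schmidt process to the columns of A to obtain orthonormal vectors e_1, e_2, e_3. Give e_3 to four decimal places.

c_1 = (1, -1, 4); ‖c_1‖ = 4.2426, so e_1 = (0.2357, -0.2357, 0.9428).
e_1·c_2 = 0.2357·(-1) + (-0.2357)·2 + 0.9428·0 = -0.7071.
u_2 = c_2 + 0.7071·e_1 = (-0.8333, 1.8333, 0.6667).
‖u_2‖ = 2.1213, so e_2 = (-0.3928, 0.8642, 0.3143).
e_1·c_3 = 0.2357·(-1) + (-0.2357)·4 + 0.9428·2 = 0.7071; e_2·c_3 = (-0.3928)·(-1) + 0.8642·4 + 0.3143·2 = 4.4783.
u_3 = c_3 − 0.7071·e_1 − 4.4783·e_2 = (0.5926, 0.2963, -0.0741).
‖u_3‖ = 0.6667, so e_3 = (0.8889, 0.4444, -0.1111).

e_3 = (0.8889, 0.4444, -0.1111)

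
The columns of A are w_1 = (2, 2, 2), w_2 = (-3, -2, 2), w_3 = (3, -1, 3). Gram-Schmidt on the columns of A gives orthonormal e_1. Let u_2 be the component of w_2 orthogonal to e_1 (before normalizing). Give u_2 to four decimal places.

w_1 = (2, 2, 2); ‖w_1‖ = 3.4641, so e_1 = (0.5774, 0.5774, 0.5774).
e_1·w_2 = 0.5774·(-3) + 0.5774·(-2) + 0.5774·2 = -1.7321.
u_2 = w_2 + 1.7321·e_1 = (-2.0000, -1.0000, 3.0000).

u_2 = (-2.0000, -1.0000, 3.0000)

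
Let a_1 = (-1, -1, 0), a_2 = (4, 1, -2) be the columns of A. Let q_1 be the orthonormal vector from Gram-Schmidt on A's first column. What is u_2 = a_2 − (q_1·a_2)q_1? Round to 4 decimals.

q_1 = a_1/‖a_1‖ = (-1, -1, 0)/1.4142 = (-0.7071, -0.7071, 0.0000).
r_{12} = q_1·a_2 = -3.5355.
u_2 = a_2 + 3.5355·q_1 = (1.5000, -1.5000, -2.0000).

u_2 = (1.5000, -1.5000, -2.0000)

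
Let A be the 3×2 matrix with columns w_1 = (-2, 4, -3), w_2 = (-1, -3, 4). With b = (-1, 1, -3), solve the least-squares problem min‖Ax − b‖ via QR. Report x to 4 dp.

x = (0.3037, -0.2815)

w_1 = (-2, 4, -3); ‖w_1‖ = 5.3852, so q_1 = (-0.3714, 0.7428, -0.5571).
q_1·w_2 = (-0.3714)·(-1) + 0.7428·(-3) + (-0.5571)·4 = -4.0853.
u_2 = w_2 + 4.0853·q_1 = (-2.5172, 0.0345, 1.7241).
‖u_2‖ = 3.0513, so q_2 = (-0.8250, 0.0113, 0.5651).
Qᵀb = (2.7854, -0.8589).
Back-substitute: x_2 = -0.8589/3.0513 = -0.2815.
x_1 = (2.7854 + 4.0853·(-0.2815))/5.3852 = 0.3037.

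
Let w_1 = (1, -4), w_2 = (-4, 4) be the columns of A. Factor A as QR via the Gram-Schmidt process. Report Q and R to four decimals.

w_1 = (1, -4); ‖w_1‖ = 4.1231, so e_1 = (0.2425, -0.9701).
e_1·w_2 = 0.2425·(-4) + (-0.9701)·4 = -4.8507.
u_2 = w_2 + 4.8507·e_1 = (-2.8235, -0.7059).
‖u_2‖ = 2.9104, so e_2 = (-0.9701, -0.2425).

Q = [[0.2425, -0.9701], [-0.9701, -0.2425]], R = [[4.1231, -4.8507], [0.0000, 2.9104]]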